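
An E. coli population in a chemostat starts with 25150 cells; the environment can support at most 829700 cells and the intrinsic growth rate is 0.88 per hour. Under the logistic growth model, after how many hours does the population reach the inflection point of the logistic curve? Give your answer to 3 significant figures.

3.94 hours

Logistic growth is fastest at N = K/2 = 414850.
A = (K − N₀)/N₀ = 31.99. Set K/(1 + A·e^(−rt)) = K/2 → A·e^(−rt) = 1.
e^(−0.88t) = 1/31.99 = 0.0312597, so t = ln(31.99)/0.88 = 3.4654/0.88 = 3.938.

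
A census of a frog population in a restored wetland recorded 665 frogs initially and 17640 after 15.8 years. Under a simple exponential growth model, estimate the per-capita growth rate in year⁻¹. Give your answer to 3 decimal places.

From N(t) = N₀·e^(rt): e^(r·15.8) = 17640/665 = 26.526.
r·15.8 = ln(26.526) = 3.2781, so r = 3.2781/15.8 = 0.20748.

0.207 per year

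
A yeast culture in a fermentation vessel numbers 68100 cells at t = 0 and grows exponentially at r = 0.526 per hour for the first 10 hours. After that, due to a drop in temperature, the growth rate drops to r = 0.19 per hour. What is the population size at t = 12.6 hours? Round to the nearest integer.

21482141 cells

Phase 1: N(10) = 68100·e^(0.526×10) = 68100·e^5.26 = 1.310799×10^7.
Phase 2 runs for 12.6 − 10 = 2.6 hours at r = 0.19.
N(12.6) = 1.310799×10^7·e^(0.19×2.6) = 1.310799×10^7·e^0.494 = 2.148214×10^7.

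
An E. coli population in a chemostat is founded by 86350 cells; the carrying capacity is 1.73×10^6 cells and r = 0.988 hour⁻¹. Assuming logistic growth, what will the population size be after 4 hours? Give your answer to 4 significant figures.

A = (K − N₀)/N₀ = (1.73×10^6 − 86350)/86350 = 19.035.
N(t) = K/(1 + A·e^(−rt)) = 1.73×10^6/(1 + 19.035×e^(−0.988×4)).
e^(−3.952) = 0.019216; denominator = 1 + 19.035×0.019216 = 1.3658.
N = 1.73×10^6/1.3658 = 1.266679×10^6.

1267000 cells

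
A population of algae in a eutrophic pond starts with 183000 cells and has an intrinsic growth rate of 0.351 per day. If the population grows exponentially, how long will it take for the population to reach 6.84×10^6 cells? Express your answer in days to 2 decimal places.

Set N₀·e^(rt) = 6.84×10^6: e^(0.351·t) = 6.84×10^6/183000 = 37.377.
0.351·t = ln(37.377) = 3.6211, so t = 3.6211/0.351 = 10.316.

10.32 days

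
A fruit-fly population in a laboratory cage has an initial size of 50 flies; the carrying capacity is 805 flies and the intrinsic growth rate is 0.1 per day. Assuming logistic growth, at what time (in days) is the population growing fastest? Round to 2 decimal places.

27.15 days

Logistic growth is fastest at N = K/2 = 402.5.
A = (K − N₀)/N₀ = 15.1. Set K/(1 + A·e^(−rt)) = K/2 → A·e^(−rt) = 1.
e^(−0.1t) = 1/15.1 = 0.0662252, so t = ln(15.1)/0.1 = 2.7147/0.1 = 27.147.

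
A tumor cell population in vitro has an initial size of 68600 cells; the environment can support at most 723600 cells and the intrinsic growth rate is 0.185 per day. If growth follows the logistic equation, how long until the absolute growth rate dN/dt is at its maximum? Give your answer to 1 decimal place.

12.2 days

Logistic growth is fastest at N = K/2 = 361800.
A = (K − N₀)/N₀ = 9.5481. Set K/(1 + A·e^(−rt)) = K/2 → A·e^(−rt) = 1.
e^(−0.185t) = 1/9.5481 = 0.104733, so t = ln(9.5481)/0.185 = 2.2563/0.185 = 12.196.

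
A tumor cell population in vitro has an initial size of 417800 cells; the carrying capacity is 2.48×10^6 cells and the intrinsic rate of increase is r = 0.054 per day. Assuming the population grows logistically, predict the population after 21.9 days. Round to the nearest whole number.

A = (K − N₀)/N₀ = (2.48×10^6 − 417800)/417800 = 4.9359.
N(t) = K/(1 + A·e^(−rt)) = 2.48×10^6/(1 + 4.9359×e^(−0.054×21.9)).
e^(−1.183) = 0.30648; denominator = 1 + 4.9359×0.30648 = 2.5127.
N = 2.48×10^6/2.5127 = 986968.

986968 cells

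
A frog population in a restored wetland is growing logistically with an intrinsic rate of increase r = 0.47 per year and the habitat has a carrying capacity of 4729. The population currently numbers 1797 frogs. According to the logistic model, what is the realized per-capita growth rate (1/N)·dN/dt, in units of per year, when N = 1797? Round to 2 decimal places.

(1/N)·dN/dt = r(1 − N/K) = 0.47 × (1 − 1797/4729).
= 0.47 × 0.62 = 0.2914.

0.29 per year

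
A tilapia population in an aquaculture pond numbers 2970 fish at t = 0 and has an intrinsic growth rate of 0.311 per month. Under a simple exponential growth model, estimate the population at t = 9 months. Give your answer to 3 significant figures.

N(t) = N₀·e^(rt) = 2970 × e^(0.311×9) = 2970 × e^2.799.
e^2.799 ≈ 16.428, so N ≈ 2970 × 16.428 = 48791.8.

48800 fish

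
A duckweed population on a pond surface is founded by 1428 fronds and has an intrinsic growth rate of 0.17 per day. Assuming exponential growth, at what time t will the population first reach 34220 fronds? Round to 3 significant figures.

Set N₀·e^(rt) = 34220: e^(0.17·t) = 34220/1428 = 23.964.
0.17·t = ln(23.964) = 3.1765, so t = 3.1765/0.17 = 18.686.

18.7 days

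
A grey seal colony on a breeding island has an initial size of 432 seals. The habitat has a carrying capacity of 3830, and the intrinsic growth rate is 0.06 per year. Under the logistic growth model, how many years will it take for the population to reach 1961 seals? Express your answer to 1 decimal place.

A = (K − N₀)/N₀ = (3830 − 432)/432 = 7.8657.
Solve 3830/(1 + 7.8657·e^(−0.06t)) = 1961: 1 + 7.8657·e^(−0.06t) = 1.9531, so e^(−0.06t) = 0.121169.
−0.06·t = ln(0.121169) = -2.1106, so t = 2.1106/0.06 = 35.176.

35.2 years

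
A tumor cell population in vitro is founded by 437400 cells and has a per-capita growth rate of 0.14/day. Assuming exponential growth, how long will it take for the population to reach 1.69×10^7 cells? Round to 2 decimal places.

Set N₀·e^(rt) = 1.69×10^7: e^(0.14·t) = 1.69×10^7/437400 = 38.637.
0.14·t = ln(38.637) = 3.6542, so t = 3.6542/0.14 = 26.102.

26.10 days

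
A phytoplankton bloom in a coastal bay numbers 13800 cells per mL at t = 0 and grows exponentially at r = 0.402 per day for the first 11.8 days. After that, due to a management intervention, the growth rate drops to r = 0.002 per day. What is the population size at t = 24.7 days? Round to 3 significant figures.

Phase 1: N(11.8) = 13800·e^(0.402×11.8) = 13800·e^4.744 = 1.584887×10^6.
Phase 2 runs for 24.7 − 11.8 = 12.9 days at r = 0.002.
N(24.7) = 1.584887×10^6·e^(0.002×12.9) = 1.584887×10^6·e^0.0258 = 1.626309×10^6.

1630000 cells per mL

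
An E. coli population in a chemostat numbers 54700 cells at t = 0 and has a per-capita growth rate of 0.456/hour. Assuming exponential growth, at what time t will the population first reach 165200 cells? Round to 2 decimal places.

Set N₀·e^(rt) = 165200: e^(0.456·t) = 165200/54700 = 3.0201.
0.456·t = ln(3.0201) = 1.1053, so t = 1.1053/0.456 = 2.4239.

2.42 hours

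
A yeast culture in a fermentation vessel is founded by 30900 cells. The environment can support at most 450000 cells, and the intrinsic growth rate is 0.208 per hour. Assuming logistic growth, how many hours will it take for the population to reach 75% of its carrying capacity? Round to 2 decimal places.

A = (K − N₀)/N₀ = (450000 − 30900)/30900 = 13.563.
Solve 450000/(1 + 13.563·e^(−0.208t)) = 337500: 1 + 13.563·e^(−0.208t) = 1.3333, so e^(−0.208t) = 0.0245765.
−0.208·t = ln(0.0245765) = -3.706, so t = 3.706/0.208 = 17.817.

17.82 hours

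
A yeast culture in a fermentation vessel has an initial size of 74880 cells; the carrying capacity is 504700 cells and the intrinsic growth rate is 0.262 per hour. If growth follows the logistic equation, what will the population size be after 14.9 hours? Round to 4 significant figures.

A = (K − N₀)/N₀ = (504700 − 74880)/74880 = 5.7401.
N(t) = K/(1 + A·e^(−rt)) = 504700/(1 + 5.7401×e^(−0.262×14.9)).
e^(−3.904) = 0.020165; denominator = 1 + 5.7401×0.020165 = 1.1158.
N = 504700/1.1158 = 452341.

452300 cells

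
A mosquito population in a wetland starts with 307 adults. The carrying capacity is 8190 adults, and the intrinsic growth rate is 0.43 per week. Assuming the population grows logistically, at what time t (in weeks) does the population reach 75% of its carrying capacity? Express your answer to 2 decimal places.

A = (K − N₀)/N₀ = (8190 − 307)/307 = 25.678.
Solve 8190/(1 + 25.678·e^(−0.43t)) = 6142.5: 1 + 25.678·e^(−0.43t) = 1.3333, so e^(−0.43t) = 0.0129815.
−0.43·t = ln(0.0129815) = -4.3442, so t = 4.3442/0.43 = 10.103.

10.10 weeks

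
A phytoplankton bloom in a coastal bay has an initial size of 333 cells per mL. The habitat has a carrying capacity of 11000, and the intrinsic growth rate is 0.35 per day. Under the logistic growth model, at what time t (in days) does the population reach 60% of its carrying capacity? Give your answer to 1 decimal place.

A = (K − N₀)/N₀ = (11000 − 333)/333 = 32.033.
Solve 11000/(1 + 32.033·e^(−0.35t)) = 6600: 1 + 32.033·e^(−0.35t) = 1.6667, so e^(−0.35t) = 0.0208118.
−0.35·t = ln(0.0208118) = -3.8722, so t = 3.8722/0.35 = 11.064.

11.1 days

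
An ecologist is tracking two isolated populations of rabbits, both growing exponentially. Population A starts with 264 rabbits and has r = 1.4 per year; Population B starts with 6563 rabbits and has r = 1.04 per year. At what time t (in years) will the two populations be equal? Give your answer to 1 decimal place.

Set 264·e^(1.4t) = 6563·e^(1.04t).
e^((1.4 − 1.04)t) = 6563/264 → e^(0.36·t) = 24.86.
0.36·t = ln(24.86) = 3.2133, so t = 3.2133/0.36 = 8.9257.

8.9 years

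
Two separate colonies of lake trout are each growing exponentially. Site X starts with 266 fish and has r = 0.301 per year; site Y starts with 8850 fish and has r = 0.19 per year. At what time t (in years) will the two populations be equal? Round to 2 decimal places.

31.57 years

Set 266·e^(0.301t) = 8850·e^(0.19t).
e^((0.301 − 0.19)t) = 8850/266 → e^(0.111·t) = 33.271.
0.111·t = ln(33.271) = 3.5047, so t = 3.5047/0.111 = 31.574.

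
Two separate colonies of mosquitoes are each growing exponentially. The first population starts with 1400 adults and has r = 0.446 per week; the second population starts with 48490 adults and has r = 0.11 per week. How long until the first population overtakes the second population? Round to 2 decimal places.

Set 1400·e^(0.446t) = 48490·e^(0.11t).
e^((0.446 − 0.11)t) = 48490/1400 → e^(0.336·t) = 34.636.
0.336·t = ln(34.636) = 3.5449, so t = 3.5449/0.336 = 10.55.

10.55 weeks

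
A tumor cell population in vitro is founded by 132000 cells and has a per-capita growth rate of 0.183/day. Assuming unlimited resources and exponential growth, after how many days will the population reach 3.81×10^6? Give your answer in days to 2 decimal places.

Set N₀·e^(rt) = 3.81×10^6: e^(0.183·t) = 3.81×10^6/132000 = 28.864.
0.183·t = ln(28.864) = 3.3626, so t = 3.3626/0.183 = 18.375.

18.37 days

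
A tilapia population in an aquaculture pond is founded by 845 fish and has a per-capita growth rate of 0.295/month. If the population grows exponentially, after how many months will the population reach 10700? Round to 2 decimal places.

8.61 months

Set N₀·e^(rt) = 10700: e^(0.295·t) = 10700/845 = 12.663.
0.295·t = ln(12.663) = 2.5387, so t = 2.5387/0.295 = 8.6056.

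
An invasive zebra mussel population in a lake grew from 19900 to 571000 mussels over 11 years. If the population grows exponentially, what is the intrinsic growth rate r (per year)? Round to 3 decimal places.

0.305 per year

From N(t) = N₀·e^(rt): e^(r·11) = 571000/19900 = 28.693.
r·11 = ln(28.693) = 3.3567, so r = 3.3567/11 = 0.30515.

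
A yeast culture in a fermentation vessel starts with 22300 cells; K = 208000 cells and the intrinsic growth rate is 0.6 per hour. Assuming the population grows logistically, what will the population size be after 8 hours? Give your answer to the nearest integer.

A = (K − N₀)/N₀ = (208000 − 22300)/22300 = 8.3274.
N(t) = K/(1 + A·e^(−rt)) = 208000/(1 + 8.3274×e^(−0.6×8)).
e^(−4.8) = 0.0082297; denominator = 1 + 8.3274×0.0082297 = 1.0685.
N = 208000/1.0685 = 194660.

194660 cells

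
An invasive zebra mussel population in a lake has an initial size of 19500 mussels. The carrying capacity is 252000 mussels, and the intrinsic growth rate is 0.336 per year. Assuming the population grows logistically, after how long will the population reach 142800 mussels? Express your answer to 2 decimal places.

8.17 years

A = (K − N₀)/N₀ = (252000 − 19500)/19500 = 11.923.
Solve 252000/(1 + 11.923·e^(−0.336t)) = 142800: 1 + 11.923·e^(−0.336t) = 1.7647, so e^(−0.336t) = 0.0641366.
−0.336·t = ln(0.0641366) = -2.7467, so t = 2.7467/0.336 = 8.1748.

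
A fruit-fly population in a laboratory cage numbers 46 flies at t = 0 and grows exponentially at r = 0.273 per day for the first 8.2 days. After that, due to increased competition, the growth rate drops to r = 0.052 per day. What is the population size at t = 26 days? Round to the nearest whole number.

1089 flies

Phase 1: N(8.2) = 46·e^(0.273×8.2) = 46·e^2.239 = 431.489.
Phase 2 runs for 26 − 8.2 = 17.8 days at r = 0.052.
N(26) = 431.489·e^(0.052×17.8) = 431.489·e^0.9256 = 1088.81.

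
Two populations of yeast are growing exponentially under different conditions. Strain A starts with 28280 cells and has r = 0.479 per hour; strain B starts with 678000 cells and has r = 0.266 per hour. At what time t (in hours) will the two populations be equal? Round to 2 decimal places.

Set 28280·e^(0.479t) = 678000·e^(0.266t).
e^((0.479 − 0.266)t) = 678000/28280 → e^(0.213·t) = 23.975.
0.213·t = ln(23.975) = 3.177, so t = 3.177/0.213 = 14.915.

14.92 hours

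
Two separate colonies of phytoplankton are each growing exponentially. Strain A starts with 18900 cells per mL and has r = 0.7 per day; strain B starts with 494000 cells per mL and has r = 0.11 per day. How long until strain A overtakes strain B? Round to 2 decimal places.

5.53 days

Set 18900·e^(0.7t) = 494000·e^(0.11t).
e^((0.7 − 0.11)t) = 494000/18900 → e^(0.59·t) = 26.138.
0.59·t = ln(26.138) = 3.2634, so t = 3.2634/0.59 = 5.5311.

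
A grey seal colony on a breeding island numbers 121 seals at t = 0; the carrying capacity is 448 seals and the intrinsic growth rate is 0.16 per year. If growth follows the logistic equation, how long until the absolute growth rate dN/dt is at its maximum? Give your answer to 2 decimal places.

Logistic growth is fastest at N = K/2 = 224.
A = (K − N₀)/N₀ = 2.7025. Set K/(1 + A·e^(−rt)) = K/2 → A·e^(−rt) = 1.
e^(−0.16t) = 1/2.7025 = 0.370031, so t = ln(2.7025)/0.16 = 0.99417/0.16 = 6.2136.

6.21 years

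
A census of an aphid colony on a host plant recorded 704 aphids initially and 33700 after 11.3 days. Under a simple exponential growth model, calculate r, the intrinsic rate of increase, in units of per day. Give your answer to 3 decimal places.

From N(t) = N₀·e^(rt): e^(r·11.3) = 33700/704 = 47.869.
r·11.3 = ln(47.869) = 3.8685, so r = 3.8685/11.3 = 0.34234.

0.342 per day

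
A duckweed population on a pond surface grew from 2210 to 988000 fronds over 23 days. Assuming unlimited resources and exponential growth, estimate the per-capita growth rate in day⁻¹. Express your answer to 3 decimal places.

0.265 per day

From N(t) = N₀·e^(rt): e^(r·23) = 988000/2210 = 447.06.
r·23 = ln(447.06) = 6.1027, so r = 6.1027/23 = 0.26533.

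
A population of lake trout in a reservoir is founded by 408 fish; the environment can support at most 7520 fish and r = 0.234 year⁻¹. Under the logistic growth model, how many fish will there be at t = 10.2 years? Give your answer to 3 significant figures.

2890 fish

A = (K − N₀)/N₀ = (7520 − 408)/408 = 17.431.
N(t) = K/(1 + A·e^(−rt)) = 7520/(1 + 17.431×e^(−0.234×10.2)).
e^(−2.387) = 0.091923; denominator = 1 + 17.431×0.091923 = 2.6024.
N = 7520/2.6024 = 2889.7.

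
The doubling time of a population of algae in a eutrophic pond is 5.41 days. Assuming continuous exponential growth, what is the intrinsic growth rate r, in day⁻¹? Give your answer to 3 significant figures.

0.128 per day

r = ln(2)/t_d = 0.6931/5.41 = 0.12812.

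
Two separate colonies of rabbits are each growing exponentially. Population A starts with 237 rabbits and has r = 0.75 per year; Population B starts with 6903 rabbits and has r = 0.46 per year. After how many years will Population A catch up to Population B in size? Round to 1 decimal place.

Set 237·e^(0.75t) = 6903·e^(0.46t).
e^((0.75 − 0.46)t) = 6903/237 → e^(0.29·t) = 29.127.
0.29·t = ln(29.127) = 3.3717, so t = 3.3717/0.29 = 11.626.

11.6 years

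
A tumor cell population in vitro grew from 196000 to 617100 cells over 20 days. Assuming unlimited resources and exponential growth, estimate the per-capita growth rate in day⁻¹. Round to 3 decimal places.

0.057 per day

From N(t) = N₀·e^(rt): e^(r·20) = 617100/196000 = 3.1485.
r·20 = ln(3.1485) = 1.1469, so r = 1.1469/20 = 0.057346.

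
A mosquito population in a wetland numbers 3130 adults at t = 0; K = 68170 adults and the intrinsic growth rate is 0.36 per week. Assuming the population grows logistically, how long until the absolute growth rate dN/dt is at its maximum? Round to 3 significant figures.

Logistic growth is fastest at N = K/2 = 34085.
A = (K − N₀)/N₀ = 20.78. Set K/(1 + A·e^(−rt)) = K/2 → A·e^(−rt) = 1.
e^(−0.36t) = 1/20.78 = 0.0481242, so t = ln(20.78)/0.36 = 3.034/0.36 = 8.4277.

8.43 weeks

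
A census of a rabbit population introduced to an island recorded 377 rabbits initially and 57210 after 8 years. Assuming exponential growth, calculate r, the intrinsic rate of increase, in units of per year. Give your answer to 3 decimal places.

From N(t) = N₀·e^(rt): e^(r·8) = 57210/377 = 151.75.
r·8 = ln(151.75) = 5.0222, so r = 5.0222/8 = 0.62778.

0.628 per year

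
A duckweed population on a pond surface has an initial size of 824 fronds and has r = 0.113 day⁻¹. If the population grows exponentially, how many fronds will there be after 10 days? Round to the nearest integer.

N(t) = N₀·e^(rt) = 824 × e^(0.113×10) = 824 × e^1.13.
e^1.13 ≈ 3.0957, so N ≈ 824 × 3.0957 = 2550.82.

2551 fronds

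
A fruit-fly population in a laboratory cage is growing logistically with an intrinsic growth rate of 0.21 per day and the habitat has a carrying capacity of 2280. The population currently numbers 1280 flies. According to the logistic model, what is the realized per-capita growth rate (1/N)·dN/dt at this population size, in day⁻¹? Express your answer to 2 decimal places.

0.09 per day

(1/N)·dN/dt = r(1 − N/K) = 0.21 × (1 − 1280/2280).
= 0.21 × 0.4386 = 0.092105.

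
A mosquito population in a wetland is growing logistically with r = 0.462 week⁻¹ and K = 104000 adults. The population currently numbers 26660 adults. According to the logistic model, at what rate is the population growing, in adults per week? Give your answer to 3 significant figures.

dN/dt = rN(1 − N/K) = 0.462 × 26660 × (1 − 26660/104000).
1 − 26660/104000 = 0.74365; dN/dt = 0.462 × 26660 × 0.74365 = 9159.5.

9160 adults per week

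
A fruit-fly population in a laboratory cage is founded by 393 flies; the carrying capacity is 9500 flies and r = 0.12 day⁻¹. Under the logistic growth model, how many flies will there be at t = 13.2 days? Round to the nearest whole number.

A = (K − N₀)/N₀ = (9500 − 393)/393 = 23.173.
N(t) = K/(1 + A·e^(−rt)) = 9500/(1 + 23.173×e^(−0.12×13.2)).
e^(−1.584) = 0.20515; denominator = 1 + 23.173×0.20515 = 5.754.
N = 9500/5.754 = 1651.02.

1651 flies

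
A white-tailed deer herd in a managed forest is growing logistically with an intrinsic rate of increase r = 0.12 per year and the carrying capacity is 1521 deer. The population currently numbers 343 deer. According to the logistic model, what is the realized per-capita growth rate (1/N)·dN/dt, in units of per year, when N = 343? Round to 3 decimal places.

0.093 per year

(1/N)·dN/dt = r(1 − N/K) = 0.12 × (1 − 343/1521).
= 0.12 × 0.77449 = 0.092939.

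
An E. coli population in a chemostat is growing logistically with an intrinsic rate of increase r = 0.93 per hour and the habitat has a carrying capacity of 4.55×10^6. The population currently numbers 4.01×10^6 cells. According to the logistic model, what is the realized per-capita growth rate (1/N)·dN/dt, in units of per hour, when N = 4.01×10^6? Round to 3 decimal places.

(1/N)·dN/dt = r(1 − N/K) = 0.93 × (1 − 4.01×10^6/4.55×10^6).
= 0.93 × 0.11868 = 0.11037.

0.110 per hour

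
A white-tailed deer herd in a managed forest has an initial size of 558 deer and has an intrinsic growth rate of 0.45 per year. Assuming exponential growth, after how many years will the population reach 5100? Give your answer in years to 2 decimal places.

Set N₀·e^(rt) = 5100: e^(0.45·t) = 5100/558 = 9.1398.
0.45·t = ln(9.1398) = 2.2126, so t = 2.2126/0.45 = 4.917.

4.92 years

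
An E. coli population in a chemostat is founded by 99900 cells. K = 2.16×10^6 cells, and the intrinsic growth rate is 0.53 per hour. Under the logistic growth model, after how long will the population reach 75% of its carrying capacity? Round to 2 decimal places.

7.78 hours

A = (K − N₀)/N₀ = (2.16×10^6 − 99900)/99900 = 20.622.
Solve 2.16×10^6/(1 + 20.622·e^(−0.53t)) = 1.62×10^6: 1 + 20.622·e^(−0.53t) = 1.3333, so e^(−0.53t) = 0.0161643.
−0.53·t = ln(0.0161643) = -4.125, so t = 4.125/0.53 = 7.7829.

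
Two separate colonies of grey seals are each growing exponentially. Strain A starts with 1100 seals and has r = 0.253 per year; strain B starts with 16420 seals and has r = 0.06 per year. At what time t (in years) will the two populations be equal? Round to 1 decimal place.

14.0 years

Set 1100·e^(0.253t) = 16420·e^(0.06t).
e^((0.253 − 0.06)t) = 16420/1100 → e^(0.193·t) = 14.927.
0.193·t = ln(14.927) = 2.7032, so t = 2.7032/0.193 = 14.006.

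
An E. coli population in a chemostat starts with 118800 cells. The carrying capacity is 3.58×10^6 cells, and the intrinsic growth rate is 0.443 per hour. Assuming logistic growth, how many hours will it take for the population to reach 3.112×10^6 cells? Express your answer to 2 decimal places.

A = (K − N₀)/N₀ = (3.58×10^6 − 118800)/118800 = 29.135.
Solve 3.58×10^6/(1 + 29.135·e^(−0.443t)) = 3.112×10^6: 1 + 29.135·e^(−0.443t) = 1.1504, so e^(−0.443t) = 0.00516174.
−0.443·t = ln(0.00516174) = -5.2665, so t = 5.2665/0.443 = 11.888.

11.89 hours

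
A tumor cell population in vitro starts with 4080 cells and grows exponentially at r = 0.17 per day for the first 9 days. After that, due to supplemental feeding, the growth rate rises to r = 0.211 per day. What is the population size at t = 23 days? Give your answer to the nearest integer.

Phase 1: N(9) = 4080·e^(0.17×9) = 4080·e^1.53 = 18842.2.
Phase 2 runs for 23 − 9 = 14 days at r = 0.211.
N(23) = 18842.2·e^(0.211×14) = 18842.2·e^2.954 = 361440.

361440 cells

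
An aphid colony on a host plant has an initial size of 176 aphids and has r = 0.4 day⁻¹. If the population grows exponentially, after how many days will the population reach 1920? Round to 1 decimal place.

Set N₀·e^(rt) = 1920: e^(0.4·t) = 1920/176 = 10.909.
0.4·t = ln(10.909) = 2.3896, so t = 2.3896/0.4 = 5.974.

6.0 days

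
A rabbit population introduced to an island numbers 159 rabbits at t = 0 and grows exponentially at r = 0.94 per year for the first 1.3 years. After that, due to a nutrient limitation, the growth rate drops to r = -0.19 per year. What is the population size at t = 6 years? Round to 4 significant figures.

220.9 rabbits

Phase 1: N(1.3) = 159·e^(0.94×1.3) = 159·e^1.222 = 539.641.
Phase 2 runs for 6 − 1.3 = 4.7 years at r = -0.19.
N(6) = 539.641·e^(-0.19×4.7) = 539.641·e^-0.893 = 220.943.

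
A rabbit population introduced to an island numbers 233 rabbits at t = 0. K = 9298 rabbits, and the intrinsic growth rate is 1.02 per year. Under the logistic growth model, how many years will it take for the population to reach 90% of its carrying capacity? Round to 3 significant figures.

5.74 years

A = (K − N₀)/N₀ = (9298 − 233)/233 = 38.906.
Solve 9298/(1 + 38.906·e^(−1.02t)) = 8368.2: 1 + 38.906·e^(−1.02t) = 1.1111, so e^(−1.02t) = 0.00285592.
−1.02·t = ln(0.00285592) = -5.8584, so t = 5.8584/1.02 = 5.7435.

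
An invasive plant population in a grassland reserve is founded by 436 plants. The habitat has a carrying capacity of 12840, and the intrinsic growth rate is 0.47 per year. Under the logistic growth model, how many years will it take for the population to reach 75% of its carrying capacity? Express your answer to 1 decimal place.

A = (K − N₀)/N₀ = (12840 − 436)/436 = 28.45.
Solve 12840/(1 + 28.45·e^(−0.47t)) = 9630: 1 + 28.45·e^(−0.47t) = 1.3333, so e^(−0.47t) = 0.0117167.
−0.47·t = ln(0.0117167) = -4.4467, so t = 4.4467/0.47 = 9.4612.

9.5 years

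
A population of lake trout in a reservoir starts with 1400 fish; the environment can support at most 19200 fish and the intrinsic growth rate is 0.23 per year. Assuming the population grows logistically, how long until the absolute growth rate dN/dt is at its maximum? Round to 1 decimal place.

11.1 years

Logistic growth is fastest at N = K/2 = 9600.
A = (K − N₀)/N₀ = 12.714. Set K/(1 + A·e^(−rt)) = K/2 → A·e^(−rt) = 1.
e^(−0.23t) = 1/12.714 = 0.0786517, so t = ln(12.714)/0.23 = 2.5427/0.23 = 11.055.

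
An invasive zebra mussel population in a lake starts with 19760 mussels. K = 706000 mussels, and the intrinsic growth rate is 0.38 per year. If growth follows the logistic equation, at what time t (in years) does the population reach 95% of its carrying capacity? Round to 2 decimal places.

17.08 years

A = (K − N₀)/N₀ = (706000 − 19760)/19760 = 34.729.
Solve 706000/(1 + 34.729·e^(−0.38t)) = 670700: 1 + 34.729·e^(−0.38t) = 1.0526, so e^(−0.38t) = 0.0015155.
−0.38·t = ln(0.0015155) = -6.492, so t = 6.492/0.38 = 17.084.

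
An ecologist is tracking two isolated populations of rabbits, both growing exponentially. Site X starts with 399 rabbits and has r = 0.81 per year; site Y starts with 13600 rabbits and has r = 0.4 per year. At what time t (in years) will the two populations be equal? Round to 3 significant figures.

Set 399·e^(0.81t) = 13600·e^(0.4t).
e^((0.81 − 0.4)t) = 13600/399 → e^(0.41·t) = 34.085.
0.41·t = ln(34.085) = 3.5289, so t = 3.5289/0.41 = 8.607.

8.61 years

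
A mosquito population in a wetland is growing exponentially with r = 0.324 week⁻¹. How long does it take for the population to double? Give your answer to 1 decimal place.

2.1 weeks

Doubling time t_d = ln(2)/r = 0.6931/0.324 = 2.1393.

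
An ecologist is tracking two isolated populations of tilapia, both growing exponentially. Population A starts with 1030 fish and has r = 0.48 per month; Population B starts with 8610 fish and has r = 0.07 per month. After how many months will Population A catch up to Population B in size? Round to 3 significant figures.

Set 1030·e^(0.48t) = 8610·e^(0.07t).
e^((0.48 − 0.07)t) = 8610/1030 → e^(0.41·t) = 8.3592.
0.41·t = ln(8.3592) = 2.1234, so t = 2.1234/0.41 = 5.1789.

5.18 months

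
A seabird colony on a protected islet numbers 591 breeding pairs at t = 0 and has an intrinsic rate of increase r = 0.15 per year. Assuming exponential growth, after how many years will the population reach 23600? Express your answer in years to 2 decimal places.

24.58 years

Set N₀·e^(rt) = 23600: e^(0.15·t) = 23600/591 = 39.932.
0.15·t = ln(39.932) = 3.6872, so t = 3.6872/0.15 = 24.581.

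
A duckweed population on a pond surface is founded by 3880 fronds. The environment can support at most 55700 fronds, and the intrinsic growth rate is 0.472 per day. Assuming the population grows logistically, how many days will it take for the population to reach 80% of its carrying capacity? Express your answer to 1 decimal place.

8.4 days

A = (K − N₀)/N₀ = (55700 − 3880)/3880 = 13.356.
Solve 55700/(1 + 13.356·e^(−0.472t)) = 44560: 1 + 13.356·e^(−0.472t) = 1.25, so e^(−0.472t) = 0.0187186.
−0.472·t = ln(0.0187186) = -3.9782, so t = 3.9782/0.472 = 8.4285.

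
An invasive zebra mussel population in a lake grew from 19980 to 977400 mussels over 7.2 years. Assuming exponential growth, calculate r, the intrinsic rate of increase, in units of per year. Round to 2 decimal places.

From N(t) = N₀·e^(rt): e^(r·7.2) = 977400/19980 = 48.919.
r·7.2 = ln(48.919) = 3.8902, so r = 3.8902/7.2 = 0.5403.

0.54 per year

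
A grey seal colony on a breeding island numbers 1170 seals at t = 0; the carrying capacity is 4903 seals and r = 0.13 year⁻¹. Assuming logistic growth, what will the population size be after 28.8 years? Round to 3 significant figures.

A = (K − N₀)/N₀ = (4903 − 1170)/1170 = 3.1906.
N(t) = K/(1 + A·e^(−rt)) = 4903/(1 + 3.1906×e^(−0.13×28.8)).
e^(−3.744) = 0.023659; denominator = 1 + 3.1906×0.023659 = 1.0755.
N = 4903/1.0755 = 4558.86.

4560 seals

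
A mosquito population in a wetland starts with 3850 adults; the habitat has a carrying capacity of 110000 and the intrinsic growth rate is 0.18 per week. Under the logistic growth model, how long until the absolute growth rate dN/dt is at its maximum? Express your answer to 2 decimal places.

18.43 weeks

Logistic growth is fastest at N = K/2 = 55000.
A = (K − N₀)/N₀ = 27.571. Set K/(1 + A·e^(−rt)) = K/2 → A·e^(−rt) = 1.
e^(−0.18t) = 1/27.571 = 0.0362694, so t = ln(27.571)/0.18 = 3.3168/0.18 = 18.427.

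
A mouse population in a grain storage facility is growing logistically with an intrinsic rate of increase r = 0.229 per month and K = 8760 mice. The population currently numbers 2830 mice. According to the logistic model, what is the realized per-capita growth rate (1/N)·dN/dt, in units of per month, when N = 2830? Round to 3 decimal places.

(1/N)·dN/dt = r(1 − N/K) = 0.229 × (1 − 2830/8760).
= 0.229 × 0.67694 = 0.15502.

0.155 per month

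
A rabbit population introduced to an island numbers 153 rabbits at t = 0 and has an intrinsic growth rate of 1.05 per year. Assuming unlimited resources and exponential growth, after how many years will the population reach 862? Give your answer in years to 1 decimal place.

Set N₀·e^(rt) = 862: e^(1.05·t) = 862/153 = 5.634.
1.05·t = ln(5.634) = 1.7288, so t = 1.7288/1.05 = 1.6465.

1.6 years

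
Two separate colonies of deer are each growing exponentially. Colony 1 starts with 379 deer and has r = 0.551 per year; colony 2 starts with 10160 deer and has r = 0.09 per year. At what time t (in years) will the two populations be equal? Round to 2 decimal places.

7.13 years

Set 379·e^(0.551t) = 10160·e^(0.09t).
e^((0.551 − 0.09)t) = 10160/379 → e^(0.461·t) = 26.807.
0.461·t = ln(26.807) = 3.2887, so t = 3.2887/0.461 = 7.1338.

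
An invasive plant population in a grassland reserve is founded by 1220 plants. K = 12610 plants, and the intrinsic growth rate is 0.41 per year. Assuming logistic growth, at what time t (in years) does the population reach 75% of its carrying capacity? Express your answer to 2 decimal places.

A = (K − N₀)/N₀ = (12610 − 1220)/1220 = 9.3361.
Solve 12610/(1 + 9.3361·e^(−0.41t)) = 9457.5: 1 + 9.3361·e^(−0.41t) = 1.3333, so e^(−0.41t) = 0.0357038.
−0.41·t = ln(0.0357038) = -3.3325, so t = 3.3325/0.41 = 8.128.

8.13 years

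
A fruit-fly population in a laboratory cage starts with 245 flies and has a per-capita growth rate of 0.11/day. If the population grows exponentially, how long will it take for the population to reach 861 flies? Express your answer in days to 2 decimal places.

Set N₀·e^(rt) = 861: e^(0.11·t) = 861/245 = 3.5143.
0.11·t = ln(3.5143) = 1.2568, so t = 1.2568/0.11 = 11.426.

11.43 days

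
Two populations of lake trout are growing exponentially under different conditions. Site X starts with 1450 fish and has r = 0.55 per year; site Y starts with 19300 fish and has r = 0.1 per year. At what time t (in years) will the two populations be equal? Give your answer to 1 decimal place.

5.8 years

Set 1450·e^(0.55t) = 19300·e^(0.1t).
e^((0.55 − 0.1)t) = 19300/1450 → e^(0.45·t) = 13.31.
0.45·t = ln(13.31) = 2.5885, so t = 2.5885/0.45 = 5.7523.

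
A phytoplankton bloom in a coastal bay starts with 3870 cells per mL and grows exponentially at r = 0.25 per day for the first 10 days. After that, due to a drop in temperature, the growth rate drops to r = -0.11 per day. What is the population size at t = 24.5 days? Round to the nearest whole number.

Phase 1: N(10) = 3870·e^(0.25×10) = 3870·e^2.5 = 47146.3.
Phase 2 runs for 24.5 − 10 = 14.5 days at r = -0.11.
N(24.5) = 47146.3·e^(-0.11×14.5) = 47146.3·e^-1.595 = 9566.38.

9566 cells per mL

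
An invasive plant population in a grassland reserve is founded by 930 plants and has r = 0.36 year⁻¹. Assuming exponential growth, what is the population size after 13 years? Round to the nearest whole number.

100226 plants

N(t) = N₀·e^(rt) = 930 × e^(0.36×13) = 930 × e^4.68.
e^4.68 ≈ 107.77, so N ≈ 930 × 107.77 = 100226.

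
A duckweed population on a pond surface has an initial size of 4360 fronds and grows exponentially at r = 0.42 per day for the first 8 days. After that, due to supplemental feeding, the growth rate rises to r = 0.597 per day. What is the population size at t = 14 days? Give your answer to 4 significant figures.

4512000 fronds

Phase 1: N(8) = 4360·e^(0.42×8) = 4360·e^3.36 = 125521.
Phase 2 runs for 14 − 8 = 6 days at r = 0.597.
N(14) = 125521·e^(0.597×6) = 125521·e^3.582 = 4.511893×10^6.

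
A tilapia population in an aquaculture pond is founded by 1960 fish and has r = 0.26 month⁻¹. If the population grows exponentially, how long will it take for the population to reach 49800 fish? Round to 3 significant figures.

Set N₀·e^(rt) = 49800: e^(0.26·t) = 49800/1960 = 25.408.
0.26·t = ln(25.408) = 3.2351, so t = 3.2351/0.26 = 12.443.

12.4 months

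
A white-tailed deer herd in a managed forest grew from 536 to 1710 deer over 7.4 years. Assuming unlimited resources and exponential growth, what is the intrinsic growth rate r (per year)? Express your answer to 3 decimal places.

From N(t) = N₀·e^(rt): e^(r·7.4) = 1710/536 = 3.1903.
r·7.4 = ln(3.1903) = 1.1601, so r = 1.1601/7.4 = 0.15677.

0.157 per year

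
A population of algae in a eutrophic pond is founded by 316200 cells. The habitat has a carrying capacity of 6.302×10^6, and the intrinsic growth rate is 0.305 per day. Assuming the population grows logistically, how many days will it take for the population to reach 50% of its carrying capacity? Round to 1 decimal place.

A = (K − N₀)/N₀ = (6.302×10^6 − 316200)/316200 = 18.93.
Solve 6.302×10^6/(1 + 18.93·e^(−0.305t)) = 3.151×10^6: 1 + 18.93·e^(−0.305t) = 2, so e^(−0.305t) = 0.052825.
−0.305·t = ln(0.052825) = -2.9408, so t = 2.9408/0.305 = 9.6419.

9.6 days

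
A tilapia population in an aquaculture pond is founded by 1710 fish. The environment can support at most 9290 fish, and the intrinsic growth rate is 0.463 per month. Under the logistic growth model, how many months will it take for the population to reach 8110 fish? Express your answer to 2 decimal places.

A = (K − N₀)/N₀ = (9290 − 1710)/1710 = 4.4327.
Solve 9290/(1 + 4.4327·e^(−0.463t)) = 8110: 1 + 4.4327·e^(−0.463t) = 1.1455, so e^(−0.463t) = 0.0328237.
−0.463·t = ln(0.0328237) = -3.4166, so t = 3.4166/0.463 = 7.3793.

7.38 months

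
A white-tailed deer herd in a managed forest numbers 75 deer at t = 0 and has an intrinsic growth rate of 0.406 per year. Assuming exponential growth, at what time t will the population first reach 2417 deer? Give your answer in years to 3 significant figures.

8.55 years

Set N₀·e^(rt) = 2417: e^(0.406·t) = 2417/75 = 32.227.
0.406·t = ln(32.227) = 3.4728, so t = 3.4728/0.406 = 8.5537.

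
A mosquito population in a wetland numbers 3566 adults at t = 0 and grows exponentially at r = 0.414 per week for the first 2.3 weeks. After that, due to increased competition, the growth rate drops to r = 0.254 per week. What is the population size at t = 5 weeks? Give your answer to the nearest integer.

18347 adults

Phase 1: N(2.3) = 3566·e^(0.414×2.3) = 3566·e^0.9522 = 9240.95.
Phase 2 runs for 5 − 2.3 = 2.7 weeks at r = 0.254.
N(5) = 9240.95·e^(0.254×2.7) = 9240.95·e^0.6858 = 18346.6.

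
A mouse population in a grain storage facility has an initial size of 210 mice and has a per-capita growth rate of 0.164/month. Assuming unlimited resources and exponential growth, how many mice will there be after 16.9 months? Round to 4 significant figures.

3357 mice

N(t) = N₀·e^(rt) = 210 × e^(0.164×16.9) = 210 × e^2.772.
e^2.772 ≈ 15.984, so N ≈ 210 × 15.984 = 3356.68.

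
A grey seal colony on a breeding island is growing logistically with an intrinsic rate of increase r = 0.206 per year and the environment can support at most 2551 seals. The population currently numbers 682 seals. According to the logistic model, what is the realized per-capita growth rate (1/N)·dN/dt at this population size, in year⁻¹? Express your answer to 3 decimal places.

(1/N)·dN/dt = r(1 − N/K) = 0.206 × (1 − 682/2551).
= 0.206 × 0.73265 = 0.15093.

0.151 per year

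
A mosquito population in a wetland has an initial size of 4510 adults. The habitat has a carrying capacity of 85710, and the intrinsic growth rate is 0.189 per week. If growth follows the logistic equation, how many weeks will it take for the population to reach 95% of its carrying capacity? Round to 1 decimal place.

A = (K − N₀)/N₀ = (85710 − 4510)/4510 = 18.004.
Solve 85710/(1 + 18.004·e^(−0.189t)) = 81424.5: 1 + 18.004·e^(−0.189t) = 1.0526, so e^(−0.189t) = 0.00292326.
−0.189·t = ln(0.00292326) = -5.8351, so t = 5.8351/0.189 = 30.873.

30.9 weeks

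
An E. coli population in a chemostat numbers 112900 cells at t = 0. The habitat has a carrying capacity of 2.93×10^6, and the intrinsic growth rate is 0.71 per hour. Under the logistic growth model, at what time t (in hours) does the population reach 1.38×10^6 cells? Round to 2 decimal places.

A = (K − N₀)/N₀ = (2.93×10^6 − 112900)/112900 = 24.952.
Solve 2.93×10^6/(1 + 24.952·e^(−0.71t)) = 1.38×10^6: 1 + 24.952·e^(−0.71t) = 2.1232, so e^(−0.71t) = 0.0450137.
−0.71·t = ln(0.0450137) = -3.1008, so t = 3.1008/0.71 = 4.3673.

4.37 hours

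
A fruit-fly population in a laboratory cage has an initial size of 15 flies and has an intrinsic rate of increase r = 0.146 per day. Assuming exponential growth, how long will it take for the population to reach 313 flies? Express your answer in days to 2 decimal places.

Set N₀·e^(rt) = 313: e^(0.146·t) = 313/15 = 20.867.
0.146·t = ln(20.867) = 3.0382, so t = 3.0382/0.146 = 20.809.

20.81 days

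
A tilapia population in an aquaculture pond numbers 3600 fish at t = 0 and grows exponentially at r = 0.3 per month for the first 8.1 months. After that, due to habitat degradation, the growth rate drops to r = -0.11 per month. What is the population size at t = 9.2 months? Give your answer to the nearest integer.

Phase 1: N(8.1) = 3600·e^(0.3×8.1) = 3600·e^2.43 = 40892.
Phase 2 runs for 9.2 − 8.1 = 1.1 months at r = -0.11.
N(9.2) = 40892·e^(-0.11×1.1) = 40892·e^-0.121 = 36231.7.

36232 fish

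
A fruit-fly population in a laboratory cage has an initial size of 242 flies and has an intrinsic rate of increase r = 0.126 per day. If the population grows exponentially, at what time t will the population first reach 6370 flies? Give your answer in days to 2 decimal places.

25.96 days

Set N₀·e^(rt) = 6370: e^(0.126·t) = 6370/242 = 26.322.
0.126·t = ln(26.322) = 3.2704, so t = 3.2704/0.126 = 25.956.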